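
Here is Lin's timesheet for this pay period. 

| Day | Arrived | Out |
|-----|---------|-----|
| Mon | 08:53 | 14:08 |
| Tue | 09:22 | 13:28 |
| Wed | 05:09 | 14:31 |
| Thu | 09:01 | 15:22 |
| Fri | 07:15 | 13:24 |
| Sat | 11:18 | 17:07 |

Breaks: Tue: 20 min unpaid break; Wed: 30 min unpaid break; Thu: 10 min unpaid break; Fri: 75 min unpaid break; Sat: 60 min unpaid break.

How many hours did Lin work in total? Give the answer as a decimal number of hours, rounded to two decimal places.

Mon: 08:53–14:08 = 5 h 15 min
Tue: 09:22–13:28 = 4 h 6 min; less 20 min break → 3 h 46 min
Wed: 05:09–14:31 = 9 h 22 min; less 30 min break → 8 h 52 min
Thu: 09:01–15:22 = 6 h 21 min; less 10 min break → 6 h 11 min
Fri: 07:15–13:24 = 6 h 9 min; less 75 min break → 4 h 54 min
Sat: 11:18–17:07 = 5 h 49 min; less 60 min break → 4 h 49 min
Total: 5 h 15 min + 3 h 46 min + 8 h 52 min + 6 h 11 min + 4 h 54 min + 4 h 49 min = 33 h 47 min.

33.78 hours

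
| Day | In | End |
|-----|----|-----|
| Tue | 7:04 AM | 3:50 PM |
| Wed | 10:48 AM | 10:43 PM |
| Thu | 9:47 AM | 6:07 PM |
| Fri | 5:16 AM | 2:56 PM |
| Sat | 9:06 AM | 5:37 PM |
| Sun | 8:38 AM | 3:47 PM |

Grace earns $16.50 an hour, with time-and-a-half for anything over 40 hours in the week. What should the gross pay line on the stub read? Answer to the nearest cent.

$1015.16

Tue: 7:04 AM–3:50 PM = 8 h 46 min
Wed: 10:48 AM–10:43 PM = 11 h 55 min
Thu: 9:47 AM–6:07 PM = 8 h 20 min
Fri: 5:16 AM–2:56 PM = 9 h 40 min
Sat: 9:06 AM–5:37 PM = 8 h 31 min
Sun: 8:38 AM–3:47 PM = 7 h 9 min
Total worked: 54 h 21 min = 3261 min.
Regular 40 h 0 min = 2400 min at $16.50/h; overtime 14 h 21 min = 861 min at $24.75/h.
Pay = (2400 × $16.50 + 861 × $24.75) ÷ 60 = $1015.16.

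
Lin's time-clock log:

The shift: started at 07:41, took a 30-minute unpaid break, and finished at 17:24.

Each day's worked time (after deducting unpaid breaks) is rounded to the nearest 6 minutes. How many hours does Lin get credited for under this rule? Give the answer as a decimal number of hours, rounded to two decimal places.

9.20 hours

The shift: 07:41–17:24 = 9 h 43 min − 30 min = 9 h 13 min → rounds to 9 h 12 min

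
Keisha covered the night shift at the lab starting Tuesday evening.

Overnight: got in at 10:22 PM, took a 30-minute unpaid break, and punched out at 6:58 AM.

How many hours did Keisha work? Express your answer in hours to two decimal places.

8.10 hours

Overnight: 10:22 PM → midnight = 1 h 38 min; midnight → 6:58 AM = 6 h 58 min; span 8 h 36 min; less 30 min break → 8 h 6 min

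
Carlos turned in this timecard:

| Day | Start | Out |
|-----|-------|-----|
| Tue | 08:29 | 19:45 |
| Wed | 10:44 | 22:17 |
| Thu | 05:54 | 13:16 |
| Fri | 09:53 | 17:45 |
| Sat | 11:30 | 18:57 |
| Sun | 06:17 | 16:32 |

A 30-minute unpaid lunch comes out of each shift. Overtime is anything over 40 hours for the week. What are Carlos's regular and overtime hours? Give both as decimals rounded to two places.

Tue: 08:29–19:45 = 11 h 16 min; less 30 min break → 10 h 46 min
Wed: 10:44–22:17 = 11 h 33 min; less 30 min break → 11 h 3 min
Thu: 05:54–13:16 = 7 h 22 min; less 30 min break → 6 h 52 min
Fri: 09:53–17:45 = 7 h 52 min; less 30 min break → 7 h 22 min
Sat: 11:30–18:57 = 7 h 27 min; less 30 min break → 6 h 57 min
Sun: 06:17–16:32 = 10 h 15 min; less 30 min break → 9 h 45 min
Total worked: 52 h 45 min = 52.75 h.
Threshold 40 h → overtime 12 h 45 min, regular 40 h 0 min.

Regular 40.00 hours, overtime 12.75 hours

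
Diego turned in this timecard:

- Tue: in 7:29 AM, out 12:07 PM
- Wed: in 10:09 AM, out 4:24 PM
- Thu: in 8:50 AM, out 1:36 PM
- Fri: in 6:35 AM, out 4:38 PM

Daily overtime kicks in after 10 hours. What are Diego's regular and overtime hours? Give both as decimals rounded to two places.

Tue: 7:29 AM–12:07 PM = 4 h 38 min
Wed: 10:09 AM–4:24 PM = 6 h 15 min
Thu: 8:50 AM–1:36 PM = 4 h 46 min
Fri: 6:35 AM–4:38 PM = 10 h 3 min
Tue reg 4 h 38 min / OT 0 h 0 min; Wed reg 6 h 15 min / OT 0 h 0 min; Thu reg 4 h 46 min / OT 0 h 0 min; Fri reg 10 h 0 min / OT 0 h 3 min.
Totals: regular 25 h 39 min, overtime 0 h 3 min.

Regular 25.65 hours, overtime 0.05 hours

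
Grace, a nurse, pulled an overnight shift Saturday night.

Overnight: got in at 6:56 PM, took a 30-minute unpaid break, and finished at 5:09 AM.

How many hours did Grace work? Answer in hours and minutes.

Overnight: 6:56 PM → midnight = 5 h 4 min; midnight → 5:09 AM = 5 h 9 min; span 10 h 13 min; less 30 min break → 9 h 43 min

9 h 43 min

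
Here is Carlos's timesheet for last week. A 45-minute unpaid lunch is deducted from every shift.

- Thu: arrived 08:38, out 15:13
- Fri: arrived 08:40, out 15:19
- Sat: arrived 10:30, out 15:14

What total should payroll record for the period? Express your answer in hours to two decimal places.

15.72 hours

Thu: 08:38–15:13 = 6 h 35 min; less 45 min break → 5 h 50 min
Fri: 08:40–15:19 = 6 h 39 min; less 45 min break → 5 h 54 min
Sat: 10:30–15:14 = 4 h 44 min; less 45 min break → 3 h 59 min
Total: 5 h 50 min + 5 h 54 min + 3 h 59 min = 15 h 43 min.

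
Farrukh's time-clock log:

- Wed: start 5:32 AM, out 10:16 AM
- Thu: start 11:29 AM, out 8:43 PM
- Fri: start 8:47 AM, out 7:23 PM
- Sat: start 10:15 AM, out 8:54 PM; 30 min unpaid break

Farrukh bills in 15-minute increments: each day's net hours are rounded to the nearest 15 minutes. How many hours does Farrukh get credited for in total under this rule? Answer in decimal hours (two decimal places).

Wed: 5:32 AM–10:16 AM = 4 h 44 min → rounds to 4 h 45 min
Thu: 11:29 AM–8:43 PM = 9 h 14 min → rounds to 9 h 15 min
Fri: 8:47 AM–7:23 PM = 10 h 36 min → rounds to 10 h 30 min
Sat: 10:15 AM–8:54 PM = 10 h 39 min − 30 min = 10 h 9 min → rounds to 10 h 15 min
Total credited: 34 h 45 min.

34.75 hours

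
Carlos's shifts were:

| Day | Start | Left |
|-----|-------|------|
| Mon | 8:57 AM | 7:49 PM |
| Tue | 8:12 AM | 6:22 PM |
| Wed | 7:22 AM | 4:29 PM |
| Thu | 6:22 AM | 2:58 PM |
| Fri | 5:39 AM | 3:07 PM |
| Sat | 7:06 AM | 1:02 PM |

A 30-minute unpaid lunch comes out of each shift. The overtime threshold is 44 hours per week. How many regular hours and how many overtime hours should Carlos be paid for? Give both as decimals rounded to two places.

Mon: 8:57 AM–7:49 PM = 10 h 52 min; less 30 min break → 10 h 22 min
Tue: 8:12 AM–6:22 PM = 10 h 10 min; less 30 min break → 9 h 40 min
Wed: 7:22 AM–4:29 PM = 9 h 7 min; less 30 min break → 8 h 37 min
Thu: 6:22 AM–2:58 PM = 8 h 36 min; less 30 min break → 8 h 6 min
Fri: 5:39 AM–3:07 PM = 9 h 28 min; less 30 min break → 8 h 58 min
Sat: 7:06 AM–1:02 PM = 5 h 56 min; less 30 min break → 5 h 26 min
Total worked: 51 h 9 min = 51.15 h.
Threshold 44 h → overtime 7 h 9 min, regular 44 h 0 min.

Regular 44.00 hours, overtime 7.15 hours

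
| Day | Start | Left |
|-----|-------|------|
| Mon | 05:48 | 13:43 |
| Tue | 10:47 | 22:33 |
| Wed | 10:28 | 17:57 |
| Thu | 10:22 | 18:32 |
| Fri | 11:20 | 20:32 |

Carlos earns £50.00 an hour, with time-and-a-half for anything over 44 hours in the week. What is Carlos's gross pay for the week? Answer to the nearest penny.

Mon: 05:48–13:43 = 7 h 55 min
Tue: 10:47–22:33 = 11 h 46 min
Wed: 10:28–17:57 = 7 h 29 min
Thu: 10:22–18:32 = 8 h 10 min
Fri: 11:20–20:32 = 9 h 12 min
Total worked: 44 h 32 min = 2672 min.
Regular 44 h 0 min = 2640 min at £50.00/h; overtime 0 h 32 min = 32 min at £75.00/h.
Pay = (2640 × £50.00 + 32 × £75.00) ÷ 60 = £2240.00.

£2240.00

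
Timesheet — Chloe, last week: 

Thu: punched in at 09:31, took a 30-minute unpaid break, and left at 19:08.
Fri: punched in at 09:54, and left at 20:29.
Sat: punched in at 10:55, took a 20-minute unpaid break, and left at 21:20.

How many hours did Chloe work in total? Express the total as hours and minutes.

Thu: 09:31–19:08 = 9 h 37 min; less 30 min break → 9 h 7 min
Fri: 09:54–20:29 = 10 h 35 min
Sat: 10:55–21:20 = 10 h 25 min; less 20 min break → 10 h 5 min
Total: 9 h 7 min + 10 h 35 min + 10 h 5 min = 29 h 47 min.

29 h 47 min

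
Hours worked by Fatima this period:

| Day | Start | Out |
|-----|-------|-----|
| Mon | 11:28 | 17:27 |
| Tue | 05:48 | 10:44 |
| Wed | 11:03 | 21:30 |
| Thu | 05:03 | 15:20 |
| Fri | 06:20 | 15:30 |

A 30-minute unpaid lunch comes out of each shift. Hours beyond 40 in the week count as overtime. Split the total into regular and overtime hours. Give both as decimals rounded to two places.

Regular 38.32 hours, overtime 0.00 hours

Mon: 11:28–17:27 = 5 h 59 min; less 30 min break → 5 h 29 min
Tue: 05:48–10:44 = 4 h 56 min; less 30 min break → 4 h 26 min
Wed: 11:03–21:30 = 10 h 27 min; less 30 min break → 9 h 57 min
Thu: 05:03–15:20 = 10 h 17 min; less 30 min break → 9 h 47 min
Fri: 06:20–15:30 = 9 h 10 min; less 30 min break → 8 h 40 min
Total worked: 38 h 19 min = 38.32 h.
Threshold 40 h → overtime 0 h 0 min, regular 38 h 19 min.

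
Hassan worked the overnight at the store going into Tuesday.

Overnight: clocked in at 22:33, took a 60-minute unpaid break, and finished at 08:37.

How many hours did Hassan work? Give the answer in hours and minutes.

9 h 4 min

Overnight: 22:33 → midnight = 1 h 27 min; midnight → 08:37 = 8 h 37 min; span 10 h 4 min; less 60 min break → 9 h 4 min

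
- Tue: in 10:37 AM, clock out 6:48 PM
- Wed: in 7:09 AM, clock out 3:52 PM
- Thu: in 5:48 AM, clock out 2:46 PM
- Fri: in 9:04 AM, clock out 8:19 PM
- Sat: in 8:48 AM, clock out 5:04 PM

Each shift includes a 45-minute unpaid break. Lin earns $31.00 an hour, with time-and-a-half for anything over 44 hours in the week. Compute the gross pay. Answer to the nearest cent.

Tue: 10:37 AM–6:48 PM = 8 h 11 min; less 45 min break → 7 h 26 min
Wed: 7:09 AM–3:52 PM = 8 h 43 min; less 45 min break → 7 h 58 min
Thu: 5:48 AM–2:46 PM = 8 h 58 min; less 45 min break → 8 h 13 min
Fri: 9:04 AM–8:19 PM = 11 h 15 min; less 45 min break → 10 h 30 min
Sat: 8:48 AM–5:04 PM = 8 h 16 min; less 45 min break → 7 h 31 min
Total worked: 41 h 38 min = 2498 min.
Regular 41 h 38 min = 2498 min at $31.00/h; overtime 0 h 0 min = 0 min at $46.50/h.
Pay = (2498 × $31.00 + 0 × $46.50) ÷ 60 = $1290.63.

$1290.63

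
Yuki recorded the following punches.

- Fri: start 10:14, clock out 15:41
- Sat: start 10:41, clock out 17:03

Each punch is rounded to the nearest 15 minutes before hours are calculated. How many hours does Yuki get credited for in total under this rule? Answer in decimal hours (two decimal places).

Fri: in 10:14→10:15, out 15:41→15:45; 5 h 30 min
Sat: in 10:41→10:45, out 17:03→17:00; 6 h 15 min
Total credited: 11 h 45 min.

11.75 hours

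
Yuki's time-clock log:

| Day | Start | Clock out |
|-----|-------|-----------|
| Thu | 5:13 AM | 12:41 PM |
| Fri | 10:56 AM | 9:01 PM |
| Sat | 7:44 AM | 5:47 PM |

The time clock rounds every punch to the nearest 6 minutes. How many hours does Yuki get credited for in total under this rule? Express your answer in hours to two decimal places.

27.70 hours

Thu: in 5:13 AM→5:12 AM, out 12:41 PM→12:42 PM; 7 h 30 min
Fri: in 10:56 AM→10:54 AM, out 9:01 PM→9:00 PM; 10 h 6 min
Sat: in 7:44 AM→7:42 AM, out 5:47 PM→5:48 PM; 10 h 6 min
Total credited: 27 h 42 min.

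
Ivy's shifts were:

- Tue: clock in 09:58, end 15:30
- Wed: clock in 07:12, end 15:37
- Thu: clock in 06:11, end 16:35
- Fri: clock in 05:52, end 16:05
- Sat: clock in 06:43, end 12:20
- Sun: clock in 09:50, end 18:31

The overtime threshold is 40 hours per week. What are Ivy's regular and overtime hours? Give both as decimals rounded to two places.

Tue: 09:58–15:30 = 5 h 32 min
Wed: 07:12–15:37 = 8 h 25 min
Thu: 06:11–16:35 = 10 h 24 min
Fri: 05:52–16:05 = 10 h 13 min
Sat: 06:43–12:20 = 5 h 37 min
Sun: 09:50–18:31 = 8 h 41 min
Total worked: 48 h 52 min = 48.87 h.
Threshold 40 h → overtime 8 h 52 min, regular 40 h 0 min.

Regular 40.00 hours, overtime 8.87 hours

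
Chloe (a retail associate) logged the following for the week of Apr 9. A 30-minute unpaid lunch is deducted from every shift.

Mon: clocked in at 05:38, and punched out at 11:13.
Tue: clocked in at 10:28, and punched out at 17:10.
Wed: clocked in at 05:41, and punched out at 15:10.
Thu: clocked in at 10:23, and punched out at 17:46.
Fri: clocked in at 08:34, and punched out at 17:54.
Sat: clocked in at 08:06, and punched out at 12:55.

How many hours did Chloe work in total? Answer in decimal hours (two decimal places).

40.30 hours

Mon: 05:38–11:13 = 5 h 35 min; less 30 min break → 5 h 5 min
Tue: 10:28–17:10 = 6 h 42 min; less 30 min break → 6 h 12 min
Wed: 05:41–15:10 = 9 h 29 min; less 30 min break → 8 h 59 min
Thu: 10:23–17:46 = 7 h 23 min; less 30 min break → 6 h 53 min
Fri: 08:34–17:54 = 9 h 20 min; less 30 min break → 8 h 50 min
Sat: 08:06–12:55 = 4 h 49 min; less 30 min break → 4 h 19 min
Total: 5 h 5 min + 6 h 12 min + 8 h 59 min + 6 h 53 min + 8 h 50 min + 4 h 19 min = 40 h 18 min.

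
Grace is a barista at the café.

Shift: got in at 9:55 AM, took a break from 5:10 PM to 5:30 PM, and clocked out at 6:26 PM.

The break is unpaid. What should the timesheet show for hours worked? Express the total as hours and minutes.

8 h 11 min

Shift: 9:55 AM–6:26 PM = 8 h 31 min; less 20 min break → 8 h 11 min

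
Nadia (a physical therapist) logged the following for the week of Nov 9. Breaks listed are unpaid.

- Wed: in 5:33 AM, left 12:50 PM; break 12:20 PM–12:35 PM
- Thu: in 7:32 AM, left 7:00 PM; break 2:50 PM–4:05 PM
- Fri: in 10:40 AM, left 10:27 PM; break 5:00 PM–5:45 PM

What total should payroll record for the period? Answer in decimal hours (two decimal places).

28.28 hours

Wed: 5:33 AM–12:50 PM = 7 h 17 min; less 15 min break → 7 h 2 min
Thu: 7:32 AM–7:00 PM = 11 h 28 min; less 75 min break → 10 h 13 min
Fri: 10:40 AM–10:27 PM = 11 h 47 min; less 45 min break → 11 h 2 min
Total: 7 h 2 min + 10 h 13 min + 11 h 2 min = 28 h 17 min.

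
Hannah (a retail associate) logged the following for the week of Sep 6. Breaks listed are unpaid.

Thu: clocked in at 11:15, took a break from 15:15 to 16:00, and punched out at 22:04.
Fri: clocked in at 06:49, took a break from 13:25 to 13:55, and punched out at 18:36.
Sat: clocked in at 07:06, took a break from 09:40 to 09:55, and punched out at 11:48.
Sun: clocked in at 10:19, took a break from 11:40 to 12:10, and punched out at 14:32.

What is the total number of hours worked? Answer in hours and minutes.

Thu: 11:15–22:04 = 10 h 49 min; less 45 min break → 10 h 4 min
Fri: 06:49–18:36 = 11 h 47 min; less 30 min break → 11 h 17 min
Sat: 07:06–11:48 = 4 h 42 min; less 15 min break → 4 h 27 min
Sun: 10:19–14:32 = 4 h 13 min; less 30 min break → 3 h 43 min
Total: 10 h 4 min + 11 h 17 min + 4 h 27 min + 3 h 43 min = 29 h 31 min.

29 h 31 min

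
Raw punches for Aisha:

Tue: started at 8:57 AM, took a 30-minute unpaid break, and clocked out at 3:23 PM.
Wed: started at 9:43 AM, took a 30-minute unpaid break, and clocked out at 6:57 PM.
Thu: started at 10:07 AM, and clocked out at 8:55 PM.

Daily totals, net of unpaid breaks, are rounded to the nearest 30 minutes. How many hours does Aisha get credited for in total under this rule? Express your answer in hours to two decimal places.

25.50 hours

Tue: 8:57 AM–3:23 PM = 6 h 26 min − 30 min = 5 h 56 min → rounds to 6 h 0 min
Wed: 9:43 AM–6:57 PM = 9 h 14 min − 30 min = 8 h 44 min → rounds to 8 h 30 min
Thu: 10:07 AM–8:55 PM = 10 h 48 min → rounds to 11 h 0 min
Total credited: 25 h 30 min.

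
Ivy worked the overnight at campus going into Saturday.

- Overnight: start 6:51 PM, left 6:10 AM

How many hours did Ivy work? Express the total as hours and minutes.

11 h 19 min

Overnight: 6:51 PM → midnight = 5 h 9 min; midnight → 6:10 AM = 6 h 10 min; span 11 h 19 min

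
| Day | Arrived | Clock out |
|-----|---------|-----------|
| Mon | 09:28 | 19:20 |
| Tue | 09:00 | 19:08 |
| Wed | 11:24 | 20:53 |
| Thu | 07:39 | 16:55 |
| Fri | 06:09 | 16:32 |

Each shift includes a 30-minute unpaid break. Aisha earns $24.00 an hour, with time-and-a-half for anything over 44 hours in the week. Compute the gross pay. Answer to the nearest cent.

Mon: 09:28–19:20 = 9 h 52 min; less 30 min break → 9 h 22 min
Tue: 09:00–19:08 = 10 h 8 min; less 30 min break → 9 h 38 min
Wed: 11:24–20:53 = 9 h 29 min; less 30 min break → 8 h 59 min
Thu: 07:39–16:55 = 9 h 16 min; less 30 min break → 8 h 46 min
Fri: 06:09–16:32 = 10 h 23 min; less 30 min break → 9 h 53 min
Total worked: 46 h 38 min = 2798 min.
Regular 44 h 0 min = 2640 min at $24.00/h; overtime 2 h 38 min = 158 min at $36.00/h.
Pay = (2640 × $24.00 + 158 × $36.00) ÷ 60 = $1150.80.

$1150.80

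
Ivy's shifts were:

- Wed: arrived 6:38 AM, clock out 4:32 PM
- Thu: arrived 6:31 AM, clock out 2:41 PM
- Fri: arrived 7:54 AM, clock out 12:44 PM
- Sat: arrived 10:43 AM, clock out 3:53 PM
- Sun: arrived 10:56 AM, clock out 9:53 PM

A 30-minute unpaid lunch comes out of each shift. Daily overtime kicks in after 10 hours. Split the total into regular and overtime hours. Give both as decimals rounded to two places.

Wed: 6:38 AM–4:32 PM = 9 h 54 min; less 30 min break → 9 h 24 min
Thu: 6:31 AM–2:41 PM = 8 h 10 min; less 30 min break → 7 h 40 min
Fri: 7:54 AM–12:44 PM = 4 h 50 min; less 30 min break → 4 h 20 min
Sat: 10:43 AM–3:53 PM = 5 h 10 min; less 30 min break → 4 h 40 min
Sun: 10:56 AM–9:53 PM = 10 h 57 min; less 30 min break → 10 h 27 min
Wed reg 9 h 24 min / OT 0 h 0 min; Thu reg 7 h 40 min / OT 0 h 0 min; Fri reg 4 h 20 min / OT 0 h 0 min; Sat reg 4 h 40 min / OT 0 h 0 min; Sun reg 10 h 0 min / OT 0 h 27 min.
Totals: regular 36 h 4 min, overtime 0 h 27 min.

Regular 36.07 hours, overtime 0.45 hours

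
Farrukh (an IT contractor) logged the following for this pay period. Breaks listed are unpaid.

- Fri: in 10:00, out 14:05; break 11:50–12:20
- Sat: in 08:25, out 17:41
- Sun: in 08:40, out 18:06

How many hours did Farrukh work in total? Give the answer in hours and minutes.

22 h 17 min

Fri: 10:00–14:05 = 4 h 5 min; less 30 min break → 3 h 35 min
Sat: 08:25–17:41 = 9 h 16 min
Sun: 08:40–18:06 = 9 h 26 min
Total: 3 h 35 min + 9 h 16 min + 9 h 26 min = 22 h 17 min.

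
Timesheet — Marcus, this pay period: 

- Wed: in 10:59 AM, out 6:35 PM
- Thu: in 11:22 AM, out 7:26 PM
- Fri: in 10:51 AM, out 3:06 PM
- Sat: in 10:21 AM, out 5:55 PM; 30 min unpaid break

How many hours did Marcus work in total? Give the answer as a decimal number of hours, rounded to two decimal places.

Wed: 10:59 AM–6:35 PM = 7 h 36 min
Thu: 11:22 AM–7:26 PM = 8 h 4 min
Fri: 10:51 AM–3:06 PM = 4 h 15 min
Sat: 10:21 AM–5:55 PM = 7 h 34 min; less 30 min break → 7 h 4 min
Total: 7 h 36 min + 8 h 4 min + 4 h 15 min + 7 h 4 min = 26 h 59 min.

26.98 hours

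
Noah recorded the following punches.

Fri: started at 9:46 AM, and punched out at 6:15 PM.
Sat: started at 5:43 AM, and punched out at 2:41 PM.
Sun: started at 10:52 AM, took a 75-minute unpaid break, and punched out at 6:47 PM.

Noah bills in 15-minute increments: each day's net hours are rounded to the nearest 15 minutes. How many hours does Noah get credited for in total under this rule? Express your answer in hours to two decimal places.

Fri: 9:46 AM–6:15 PM = 8 h 29 min → rounds to 8 h 30 min
Sat: 5:43 AM–2:41 PM = 8 h 58 min → rounds to 9 h 0 min
Sun: 10:52 AM–6:47 PM = 7 h 55 min − 75 min = 6 h 40 min → rounds to 6 h 45 min
Total credited: 24 h 15 min.

24.25 hours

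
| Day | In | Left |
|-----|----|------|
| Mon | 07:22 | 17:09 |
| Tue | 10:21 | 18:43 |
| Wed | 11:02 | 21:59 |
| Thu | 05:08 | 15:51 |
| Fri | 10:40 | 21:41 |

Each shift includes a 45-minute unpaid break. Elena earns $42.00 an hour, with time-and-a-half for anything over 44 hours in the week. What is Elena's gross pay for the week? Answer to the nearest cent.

$2042.25

Mon: 07:22–17:09 = 9 h 47 min; less 45 min break → 9 h 2 min
Tue: 10:21–18:43 = 8 h 22 min; less 45 min break → 7 h 37 min
Wed: 11:02–21:59 = 10 h 57 min; less 45 min break → 10 h 12 min
Thu: 05:08–15:51 = 10 h 43 min; less 45 min break → 9 h 58 min
Fri: 10:40–21:41 = 11 h 1 min; less 45 min break → 10 h 16 min
Total worked: 47 h 5 min = 2825 min.
Regular 44 h 0 min = 2640 min at $42.00/h; overtime 3 h 5 min = 185 min at $63.00/h.
Pay = (2640 × $42.00 + 185 × $63.00) ÷ 60 = $2042.25.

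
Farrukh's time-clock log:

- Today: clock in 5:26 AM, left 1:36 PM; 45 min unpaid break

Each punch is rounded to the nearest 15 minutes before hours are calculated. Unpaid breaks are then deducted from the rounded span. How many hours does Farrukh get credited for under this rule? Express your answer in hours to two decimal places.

Today: in 5:26 AM→5:30 AM, out 1:36 PM→1:30 PM; 8 h 0 min − 45 min = 7 h 15 min

7.25 hours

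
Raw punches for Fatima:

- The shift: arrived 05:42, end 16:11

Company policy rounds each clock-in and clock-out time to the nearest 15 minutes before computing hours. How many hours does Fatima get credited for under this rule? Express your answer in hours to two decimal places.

10.50 hours

The shift: in 05:42→05:45, out 16:11→16:15; 10 h 30 min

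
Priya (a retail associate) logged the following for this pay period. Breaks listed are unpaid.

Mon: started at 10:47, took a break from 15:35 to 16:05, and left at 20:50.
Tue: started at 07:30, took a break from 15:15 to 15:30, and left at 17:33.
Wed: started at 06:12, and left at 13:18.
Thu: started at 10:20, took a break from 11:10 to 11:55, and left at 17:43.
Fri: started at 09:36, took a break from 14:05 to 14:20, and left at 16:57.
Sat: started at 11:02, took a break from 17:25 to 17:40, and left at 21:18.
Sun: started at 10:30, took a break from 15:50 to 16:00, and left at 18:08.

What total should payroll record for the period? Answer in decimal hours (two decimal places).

Mon: 10:47–20:50 = 10 h 3 min; less 30 min break → 9 h 33 min
Tue: 07:30–17:33 = 10 h 3 min; less 15 min break → 9 h 48 min
Wed: 06:12–13:18 = 7 h 6 min
Thu: 10:20–17:43 = 7 h 23 min; less 45 min break → 6 h 38 min
Fri: 09:36–16:57 = 7 h 21 min; less 15 min break → 7 h 6 min
Sat: 11:02–21:18 = 10 h 16 min; less 15 min break → 10 h 1 min
Sun: 10:30–18:08 = 7 h 38 min; less 10 min break → 7 h 28 min
Total: 9 h 33 min + 9 h 48 min + 7 h 6 min + 6 h 38 min + 7 h 6 min + 10 h 1 min + 7 h 28 min = 57 h 40 min.

57.67 hours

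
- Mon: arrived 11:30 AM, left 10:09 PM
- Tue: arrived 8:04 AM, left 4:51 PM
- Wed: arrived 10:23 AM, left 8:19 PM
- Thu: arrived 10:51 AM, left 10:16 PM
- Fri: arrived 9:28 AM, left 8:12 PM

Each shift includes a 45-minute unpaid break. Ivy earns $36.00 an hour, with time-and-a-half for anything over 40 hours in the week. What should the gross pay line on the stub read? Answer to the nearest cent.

Mon: 11:30 AM–10:09 PM = 10 h 39 min; less 45 min break → 9 h 54 min
Tue: 8:04 AM–4:51 PM = 8 h 47 min; less 45 min break → 8 h 2 min
Wed: 10:23 AM–8:19 PM = 9 h 56 min; less 45 min break → 9 h 11 min
Thu: 10:51 AM–10:16 PM = 11 h 25 min; less 45 min break → 10 h 40 min
Fri: 9:28 AM–8:12 PM = 10 h 44 min; less 45 min break → 9 h 59 min
Total worked: 47 h 46 min = 2866 min.
Regular 40 h 0 min = 2400 min at $36.00/h; overtime 7 h 46 min = 466 min at $54.00/h.
Pay = (2400 × $36.00 + 466 × $54.00) ÷ 60 = $1859.40.

$1859.40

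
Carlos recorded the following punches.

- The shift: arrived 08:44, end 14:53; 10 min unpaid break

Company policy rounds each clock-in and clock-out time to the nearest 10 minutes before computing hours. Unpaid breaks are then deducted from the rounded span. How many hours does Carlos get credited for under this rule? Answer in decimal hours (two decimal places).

The shift: in 08:44→08:40, out 14:53→14:50; 6 h 10 min − 10 min = 6 h 0 min

6.00 hours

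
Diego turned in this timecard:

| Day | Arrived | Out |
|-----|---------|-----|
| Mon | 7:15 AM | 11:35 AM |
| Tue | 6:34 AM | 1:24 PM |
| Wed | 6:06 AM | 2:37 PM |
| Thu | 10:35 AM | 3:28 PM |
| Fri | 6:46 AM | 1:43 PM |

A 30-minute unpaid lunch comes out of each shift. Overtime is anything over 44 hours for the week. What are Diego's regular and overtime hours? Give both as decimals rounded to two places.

Mon: 7:15 AM–11:35 AM = 4 h 20 min; less 30 min break → 3 h 50 min
Tue: 6:34 AM–1:24 PM = 6 h 50 min; less 30 min break → 6 h 20 min
Wed: 6:06 AM–2:37 PM = 8 h 31 min; less 30 min break → 8 h 1 min
Thu: 10:35 AM–3:28 PM = 4 h 53 min; less 30 min break → 4 h 23 min
Fri: 6:46 AM–1:43 PM = 6 h 57 min; less 30 min break → 6 h 27 min
Total worked: 29 h 1 min = 29.02 h.
Threshold 44 h → overtime 0 h 0 min, regular 29 h 1 min.

Regular 29.02 hours, overtime 0.00 hours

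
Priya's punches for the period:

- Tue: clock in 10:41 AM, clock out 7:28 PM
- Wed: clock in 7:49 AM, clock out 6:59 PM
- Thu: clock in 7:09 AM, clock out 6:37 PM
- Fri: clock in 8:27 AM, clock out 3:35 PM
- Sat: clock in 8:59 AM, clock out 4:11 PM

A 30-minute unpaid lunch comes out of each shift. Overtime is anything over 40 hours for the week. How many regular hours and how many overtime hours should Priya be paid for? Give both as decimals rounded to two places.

Regular 40.00 hours, overtime 3.25 hours

Tue: 10:41 AM–7:28 PM = 8 h 47 min; less 30 min break → 8 h 17 min
Wed: 7:49 AM–6:59 PM = 11 h 10 min; less 30 min break → 10 h 40 min
Thu: 7:09 AM–6:37 PM = 11 h 28 min; less 30 min break → 10 h 58 min
Fri: 8:27 AM–3:35 PM = 7 h 8 min; less 30 min break → 6 h 38 min
Sat: 8:59 AM–4:11 PM = 7 h 12 min; less 30 min break → 6 h 42 min
Total worked: 43 h 15 min = 43.25 h.
Threshold 40 h → overtime 3 h 15 min, regular 40 h 0 min.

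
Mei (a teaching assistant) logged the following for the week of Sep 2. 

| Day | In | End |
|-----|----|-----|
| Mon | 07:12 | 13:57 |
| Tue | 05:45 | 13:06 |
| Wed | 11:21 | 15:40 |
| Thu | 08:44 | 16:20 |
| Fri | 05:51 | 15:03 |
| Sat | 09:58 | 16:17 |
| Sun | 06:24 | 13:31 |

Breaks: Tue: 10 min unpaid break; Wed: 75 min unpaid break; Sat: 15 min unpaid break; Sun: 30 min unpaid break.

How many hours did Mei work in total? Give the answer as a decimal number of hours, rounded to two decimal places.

46.48 hours

Mon: 07:12–13:57 = 6 h 45 min
Tue: 05:45–13:06 = 7 h 21 min; less 10 min break → 7 h 11 min
Wed: 11:21–15:40 = 4 h 19 min; less 75 min break → 3 h 4 min
Thu: 08:44–16:20 = 7 h 36 min
Fri: 05:51–15:03 = 9 h 12 min
Sat: 09:58–16:17 = 6 h 19 min; less 15 min break → 6 h 4 min
Sun: 06:24–13:31 = 7 h 7 min; less 30 min break → 6 h 37 min
Total: 6 h 45 min + 7 h 11 min + 3 h 4 min + 7 h 36 min + 9 h 12 min + 6 h 4 min + 6 h 37 min = 46 h 29 min.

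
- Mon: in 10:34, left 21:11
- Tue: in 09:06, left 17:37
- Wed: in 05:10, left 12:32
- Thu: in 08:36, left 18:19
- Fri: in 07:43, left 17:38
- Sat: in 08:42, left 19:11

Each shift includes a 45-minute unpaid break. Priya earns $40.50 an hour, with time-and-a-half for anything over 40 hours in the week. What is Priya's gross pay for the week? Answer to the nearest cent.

Mon: 10:34–21:11 = 10 h 37 min; less 45 min break → 9 h 52 min
Tue: 09:06–17:37 = 8 h 31 min; less 45 min break → 7 h 46 min
Wed: 05:10–12:32 = 7 h 22 min; less 45 min break → 6 h 37 min
Thu: 08:36–18:19 = 9 h 43 min; less 45 min break → 8 h 58 min
Fri: 07:43–17:38 = 9 h 55 min; less 45 min break → 9 h 10 min
Sat: 08:42–19:11 = 10 h 29 min; less 45 min break → 9 h 44 min
Total worked: 52 h 7 min = 3127 min.
Regular 40 h 0 min = 2400 min at $40.50/h; overtime 12 h 7 min = 727 min at $60.75/h.
Pay = (2400 × $40.50 + 727 × $60.75) ÷ 60 = $2356.09.

$2356.09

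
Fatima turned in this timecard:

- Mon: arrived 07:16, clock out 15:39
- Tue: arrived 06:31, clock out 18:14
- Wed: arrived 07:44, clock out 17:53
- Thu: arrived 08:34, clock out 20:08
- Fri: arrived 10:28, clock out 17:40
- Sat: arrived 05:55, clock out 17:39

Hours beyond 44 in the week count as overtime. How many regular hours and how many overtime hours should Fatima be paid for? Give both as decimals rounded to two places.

Regular 44.00 hours, overtime 16.75 hours

Mon: 07:16–15:39 = 8 h 23 min
Tue: 06:31–18:14 = 11 h 43 min
Wed: 07:44–17:53 = 10 h 9 min
Thu: 08:34–20:08 = 11 h 34 min
Fri: 10:28–17:40 = 7 h 12 min
Sat: 05:55–17:39 = 11 h 44 min
Total worked: 60 h 45 min = 60.75 h.
Threshold 44 h → overtime 16 h 45 min, regular 44 h 0 min.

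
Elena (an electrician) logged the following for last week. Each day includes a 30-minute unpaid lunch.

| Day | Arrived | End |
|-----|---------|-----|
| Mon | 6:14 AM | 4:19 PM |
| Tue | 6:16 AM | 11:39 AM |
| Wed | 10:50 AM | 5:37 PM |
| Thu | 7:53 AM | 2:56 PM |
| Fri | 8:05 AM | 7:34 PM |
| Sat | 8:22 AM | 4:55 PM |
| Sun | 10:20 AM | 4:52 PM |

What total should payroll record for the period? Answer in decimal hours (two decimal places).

Mon: 6:14 AM–4:19 PM = 10 h 5 min; less 30 min break → 9 h 35 min
Tue: 6:16 AM–11:39 AM = 5 h 23 min; less 30 min break → 4 h 53 min
Wed: 10:50 AM–5:37 PM = 6 h 47 min; less 30 min break → 6 h 17 min
Thu: 7:53 AM–2:56 PM = 7 h 3 min; less 30 min break → 6 h 33 min
Fri: 8:05 AM–7:34 PM = 11 h 29 min; less 30 min break → 10 h 59 min
Sat: 8:22 AM–4:55 PM = 8 h 33 min; less 30 min break → 8 h 3 min
Sun: 10:20 AM–4:52 PM = 6 h 32 min; less 30 min break → 6 h 2 min
Total: 9 h 35 min + 4 h 53 min + 6 h 17 min + 6 h 33 min + 10 h 59 min + 8 h 3 min + 6 h 2 min = 52 h 22 min.

52.37 hours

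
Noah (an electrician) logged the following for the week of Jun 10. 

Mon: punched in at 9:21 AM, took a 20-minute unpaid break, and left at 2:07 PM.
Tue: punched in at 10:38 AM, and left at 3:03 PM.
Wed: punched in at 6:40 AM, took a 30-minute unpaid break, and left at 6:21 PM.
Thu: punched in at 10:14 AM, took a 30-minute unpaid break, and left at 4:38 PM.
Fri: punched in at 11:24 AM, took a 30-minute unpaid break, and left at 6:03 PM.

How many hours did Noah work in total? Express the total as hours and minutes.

32 h 5 min

Mon: 9:21 AM–2:07 PM = 4 h 46 min; less 20 min break → 4 h 26 min
Tue: 10:38 AM–3:03 PM = 4 h 25 min
Wed: 6:40 AM–6:21 PM = 11 h 41 min; less 30 min break → 11 h 11 min
Thu: 10:14 AM–4:38 PM = 6 h 24 min; less 30 min break → 5 h 54 min
Fri: 11:24 AM–6:03 PM = 6 h 39 min; less 30 min break → 6 h 9 min
Total: 4 h 26 min + 4 h 25 min + 11 h 11 min + 5 h 54 min + 6 h 9 min = 32 h 5 min.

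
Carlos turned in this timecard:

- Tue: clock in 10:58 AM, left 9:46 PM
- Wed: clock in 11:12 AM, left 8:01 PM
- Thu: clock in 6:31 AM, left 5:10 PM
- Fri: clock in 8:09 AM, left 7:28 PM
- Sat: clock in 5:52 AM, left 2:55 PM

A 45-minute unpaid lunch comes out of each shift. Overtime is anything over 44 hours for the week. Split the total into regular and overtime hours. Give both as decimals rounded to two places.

Tue: 10:58 AM–9:46 PM = 10 h 48 min; less 45 min break → 10 h 3 min
Wed: 11:12 AM–8:01 PM = 8 h 49 min; less 45 min break → 8 h 4 min
Thu: 6:31 AM–5:10 PM = 10 h 39 min; less 45 min break → 9 h 54 min
Fri: 8:09 AM–7:28 PM = 11 h 19 min; less 45 min break → 10 h 34 min
Sat: 5:52 AM–2:55 PM = 9 h 3 min; less 45 min break → 8 h 18 min
Total worked: 46 h 53 min = 46.88 h.
Threshold 44 h → overtime 2 h 53 min, regular 44 h 0 min.

Regular 44.00 hours, overtime 2.88 hours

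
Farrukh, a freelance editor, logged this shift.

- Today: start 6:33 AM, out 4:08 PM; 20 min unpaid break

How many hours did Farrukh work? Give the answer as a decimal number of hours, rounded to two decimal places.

9.25 hours

Today: 6:33 AM–4:08 PM = 9 h 35 min; less 20 min break → 9 h 15 min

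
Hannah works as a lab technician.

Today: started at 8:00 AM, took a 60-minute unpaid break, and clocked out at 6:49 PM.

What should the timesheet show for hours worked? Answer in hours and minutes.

Today: 8:00 AM–6:49 PM = 10 h 49 min; less 60 min break → 9 h 49 min

9 h 49 min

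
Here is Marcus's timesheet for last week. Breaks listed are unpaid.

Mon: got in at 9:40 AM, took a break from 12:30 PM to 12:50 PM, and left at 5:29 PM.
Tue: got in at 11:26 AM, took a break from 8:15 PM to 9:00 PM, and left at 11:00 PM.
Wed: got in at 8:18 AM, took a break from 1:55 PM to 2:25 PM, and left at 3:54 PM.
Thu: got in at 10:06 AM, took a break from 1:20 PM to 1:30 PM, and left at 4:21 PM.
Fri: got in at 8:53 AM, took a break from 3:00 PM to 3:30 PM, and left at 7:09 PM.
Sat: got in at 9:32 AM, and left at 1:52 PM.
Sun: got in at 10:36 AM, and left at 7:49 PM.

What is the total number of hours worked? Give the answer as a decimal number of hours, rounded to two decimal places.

54.80 hours

Mon: 9:40 AM–5:29 PM = 7 h 49 min; less 20 min break → 7 h 29 min
Tue: 11:26 AM–11:00 PM = 11 h 34 min; less 45 min break → 10 h 49 min
Wed: 8:18 AM–3:54 PM = 7 h 36 min; less 30 min break → 7 h 6 min
Thu: 10:06 AM–4:21 PM = 6 h 15 min; less 10 min break → 6 h 5 min
Fri: 8:53 AM–7:09 PM = 10 h 16 min; less 30 min break → 9 h 46 min
Sat: 9:32 AM–1:52 PM = 4 h 20 min
Sun: 10:36 AM–7:49 PM = 9 h 13 min
Total: 7 h 29 min + 10 h 49 min + 7 h 6 min + 6 h 5 min + 9 h 46 min + 4 h 20 min + 9 h 13 min = 54 h 48 min.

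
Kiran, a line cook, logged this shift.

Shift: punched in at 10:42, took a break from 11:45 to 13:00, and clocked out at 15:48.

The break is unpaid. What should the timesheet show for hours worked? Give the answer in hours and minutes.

Shift: 10:42–15:48 = 5 h 6 min; less 75 min break → 3 h 51 min

3 h 51 min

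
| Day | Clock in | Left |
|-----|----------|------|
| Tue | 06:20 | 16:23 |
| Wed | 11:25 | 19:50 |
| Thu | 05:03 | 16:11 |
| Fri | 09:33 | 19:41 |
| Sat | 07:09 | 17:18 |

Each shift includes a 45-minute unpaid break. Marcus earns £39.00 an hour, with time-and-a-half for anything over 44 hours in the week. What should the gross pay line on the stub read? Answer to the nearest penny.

£1840.80

Tue: 06:20–16:23 = 10 h 3 min; less 45 min break → 9 h 18 min
Wed: 11:25–19:50 = 8 h 25 min; less 45 min break → 7 h 40 min
Thu: 05:03–16:11 = 11 h 8 min; less 45 min break → 10 h 23 min
Fri: 09:33–19:41 = 10 h 8 min; less 45 min break → 9 h 23 min
Sat: 07:09–17:18 = 10 h 9 min; less 45 min break → 9 h 24 min
Total worked: 46 h 8 min = 2768 min.
Regular 44 h 0 min = 2640 min at £39.00/h; overtime 2 h 8 min = 128 min at £58.50/h.
Pay = (2640 × £39.00 + 128 × £58.50) ÷ 60 = £1840.80.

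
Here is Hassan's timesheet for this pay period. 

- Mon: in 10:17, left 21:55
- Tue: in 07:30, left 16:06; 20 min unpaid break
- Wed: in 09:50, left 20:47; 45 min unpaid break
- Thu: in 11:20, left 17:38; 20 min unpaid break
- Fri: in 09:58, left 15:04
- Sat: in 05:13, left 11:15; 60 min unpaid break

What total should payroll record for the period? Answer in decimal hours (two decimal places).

Mon: 10:17–21:55 = 11 h 38 min
Tue: 07:30–16:06 = 8 h 36 min; less 20 min break → 8 h 16 min
Wed: 09:50–20:47 = 10 h 57 min; less 45 min break → 10 h 12 min
Thu: 11:20–17:38 = 6 h 18 min; less 20 min break → 5 h 58 min
Fri: 09:58–15:04 = 5 h 6 min
Sat: 05:13–11:15 = 6 h 2 min; less 60 min break → 5 h 2 min
Total: 11 h 38 min + 8 h 16 min + 10 h 12 min + 5 h 58 min + 5 h 6 min + 5 h 2 min = 46 h 12 min.

46.20 hours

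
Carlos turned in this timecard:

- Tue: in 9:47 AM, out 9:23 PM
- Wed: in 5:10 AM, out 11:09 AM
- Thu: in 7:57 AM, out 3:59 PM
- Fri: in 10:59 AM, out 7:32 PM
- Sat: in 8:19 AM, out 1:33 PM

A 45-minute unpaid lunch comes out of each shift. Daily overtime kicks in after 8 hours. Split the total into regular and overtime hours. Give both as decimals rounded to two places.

Tue: 9:47 AM–9:23 PM = 11 h 36 min; less 45 min break → 10 h 51 min
Wed: 5:10 AM–11:09 AM = 5 h 59 min; less 45 min break → 5 h 14 min
Thu: 7:57 AM–3:59 PM = 8 h 2 min; less 45 min break → 7 h 17 min
Fri: 10:59 AM–7:32 PM = 8 h 33 min; less 45 min break → 7 h 48 min
Sat: 8:19 AM–1:33 PM = 5 h 14 min; less 45 min break → 4 h 29 min
Tue reg 8 h 0 min / OT 2 h 51 min; Wed reg 5 h 14 min / OT 0 h 0 min; Thu reg 7 h 17 min / OT 0 h 0 min; Fri reg 7 h 48 min / OT 0 h 0 min; Sat reg 4 h 29 min / OT 0 h 0 min.
Totals: regular 32 h 48 min, overtime 2 h 51 min.

Regular 32.80 hours, overtime 2.85 hours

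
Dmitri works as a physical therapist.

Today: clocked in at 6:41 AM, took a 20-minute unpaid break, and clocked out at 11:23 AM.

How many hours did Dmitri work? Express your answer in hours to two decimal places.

4.37 hours

Today: 6:41 AM–11:23 AM = 4 h 42 min; less 20 min break → 4 h 22 min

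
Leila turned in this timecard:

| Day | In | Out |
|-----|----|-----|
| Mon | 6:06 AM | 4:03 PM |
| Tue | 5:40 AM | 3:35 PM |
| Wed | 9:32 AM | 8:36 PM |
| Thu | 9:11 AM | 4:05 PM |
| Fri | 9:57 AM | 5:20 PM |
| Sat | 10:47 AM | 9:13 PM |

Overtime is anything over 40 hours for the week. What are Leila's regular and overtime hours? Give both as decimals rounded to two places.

Regular 40.00 hours, overtime 15.65 hours

Mon: 6:06 AM–4:03 PM = 9 h 57 min
Tue: 5:40 AM–3:35 PM = 9 h 55 min
Wed: 9:32 AM–8:36 PM = 11 h 4 min
Thu: 9:11 AM–4:05 PM = 6 h 54 min
Fri: 9:57 AM–5:20 PM = 7 h 23 min
Sat: 10:47 AM–9:13 PM = 10 h 26 min
Total worked: 55 h 39 min = 55.65 h.
Threshold 40 h → overtime 15 h 39 min, regular 40 h 0 min.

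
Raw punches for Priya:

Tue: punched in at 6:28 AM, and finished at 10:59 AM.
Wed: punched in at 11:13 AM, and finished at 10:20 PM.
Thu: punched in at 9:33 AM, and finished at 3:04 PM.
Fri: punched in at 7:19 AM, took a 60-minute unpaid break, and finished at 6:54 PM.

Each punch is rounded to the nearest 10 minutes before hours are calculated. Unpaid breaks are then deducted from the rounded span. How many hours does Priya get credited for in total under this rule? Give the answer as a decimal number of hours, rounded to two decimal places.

31.67 hours

Tue: in 6:28 AM→6:30 AM, out 10:59 AM→11:00 AM; 4 h 30 min
Wed: in 11:13 AM→11:10 AM, out 10:20 PM→10:20 PM; 11 h 10 min
Thu: in 9:33 AM→9:30 AM, out 3:04 PM→3:00 PM; 5 h 30 min
Fri: in 7:19 AM→7:20 AM, out 6:54 PM→6:50 PM; 11 h 30 min − 60 min = 10 h 30 min
Total credited: 31 h 40 min.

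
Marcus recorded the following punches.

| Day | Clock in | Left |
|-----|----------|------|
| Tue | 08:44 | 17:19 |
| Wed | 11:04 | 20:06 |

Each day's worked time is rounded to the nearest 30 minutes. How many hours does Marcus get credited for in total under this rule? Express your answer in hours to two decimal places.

Tue: 08:44–17:19 = 8 h 35 min → rounds to 8 h 30 min
Wed: 11:04–20:06 = 9 h 2 min → rounds to 9 h 0 min
Total credited: 17 h 30 min.

17.50 hours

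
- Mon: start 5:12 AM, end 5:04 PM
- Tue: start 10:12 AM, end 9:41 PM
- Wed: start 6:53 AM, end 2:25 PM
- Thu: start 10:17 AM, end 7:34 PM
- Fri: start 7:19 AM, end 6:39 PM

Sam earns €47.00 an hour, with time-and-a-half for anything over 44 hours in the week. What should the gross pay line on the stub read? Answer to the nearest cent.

Mon: 5:12 AM–5:04 PM = 11 h 52 min
Tue: 10:12 AM–9:41 PM = 11 h 29 min
Wed: 6:53 AM–2:25 PM = 7 h 32 min
Thu: 10:17 AM–7:34 PM = 9 h 17 min
Fri: 7:19 AM–6:39 PM = 11 h 20 min
Total worked: 51 h 30 min = 3090 min.
Regular 44 h 0 min = 2640 min at €47.00/h; overtime 7 h 30 min = 450 min at €70.50/h.
Pay = (2640 × €47.00 + 450 × €70.50) ÷ 60 = €2596.75.

€2596.75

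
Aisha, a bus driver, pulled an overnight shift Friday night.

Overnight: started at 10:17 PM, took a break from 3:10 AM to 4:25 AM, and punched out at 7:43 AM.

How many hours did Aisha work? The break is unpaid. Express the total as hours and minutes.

8 h 11 min

Overnight: 10:17 PM → midnight = 1 h 43 min; midnight → 7:43 AM = 7 h 43 min; span 9 h 26 min; less 75 min break → 8 h 11 min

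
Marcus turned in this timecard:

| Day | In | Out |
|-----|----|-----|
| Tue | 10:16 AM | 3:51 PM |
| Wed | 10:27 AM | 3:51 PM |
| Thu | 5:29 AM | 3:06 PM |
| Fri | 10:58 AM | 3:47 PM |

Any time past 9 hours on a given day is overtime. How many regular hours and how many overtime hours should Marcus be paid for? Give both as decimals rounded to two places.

Regular 24.80 hours, overtime 0.62 hours

Tue: 10:16 AM–3:51 PM = 5 h 35 min
Wed: 10:27 AM–3:51 PM = 5 h 24 min
Thu: 5:29 AM–3:06 PM = 9 h 37 min
Fri: 10:58 AM–3:47 PM = 4 h 49 min
Tue reg 5 h 35 min / OT 0 h 0 min; Wed reg 5 h 24 min / OT 0 h 0 min; Thu reg 9 h 0 min / OT 0 h 37 min; Fri reg 4 h 49 min / OT 0 h 0 min.
Totals: regular 24 h 48 min, overtime 0 h 37 min.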